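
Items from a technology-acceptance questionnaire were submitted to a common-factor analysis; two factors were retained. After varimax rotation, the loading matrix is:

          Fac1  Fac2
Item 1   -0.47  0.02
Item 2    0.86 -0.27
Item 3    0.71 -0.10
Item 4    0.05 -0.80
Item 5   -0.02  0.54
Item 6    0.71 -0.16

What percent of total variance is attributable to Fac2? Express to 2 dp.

SS loadings for Fac2 = 0.02² + (-0.27)² + (-0.10)² + (-0.80)² + 0.54² + (-0.16)² = 1.0405
With 6 standardized items, total variance = 6. Proportion = 1.0405/6 = 0.1734 → 17.34%.

17.34%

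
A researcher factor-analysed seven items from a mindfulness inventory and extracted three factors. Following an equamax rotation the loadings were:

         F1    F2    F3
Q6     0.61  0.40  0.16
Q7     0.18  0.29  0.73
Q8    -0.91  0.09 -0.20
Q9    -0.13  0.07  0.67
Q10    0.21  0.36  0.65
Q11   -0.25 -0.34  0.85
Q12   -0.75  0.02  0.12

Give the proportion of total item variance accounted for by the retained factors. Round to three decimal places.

0.661

Communalities: 0.5577, 0.6494, 0.8762, 0.4707, 0.5962, 0.9006, 0.5773; Σh² = 4.6281.
Total variance with 7 standardized items is 7, so the solution explains 4.6281/7 = 0.6612.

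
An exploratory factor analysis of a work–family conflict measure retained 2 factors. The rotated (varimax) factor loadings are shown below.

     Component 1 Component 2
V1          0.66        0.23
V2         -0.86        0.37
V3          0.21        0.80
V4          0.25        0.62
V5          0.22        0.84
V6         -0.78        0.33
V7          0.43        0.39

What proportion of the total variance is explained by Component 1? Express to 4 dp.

SS loadings for Component 1 = 0.66² + (-0.86)² + 0.21² + 0.25² + 0.22² + (-0.78)² + 0.43² = 2.1235
Proportion of variance = 2.1235 / 7 = 0.3034.

0.3034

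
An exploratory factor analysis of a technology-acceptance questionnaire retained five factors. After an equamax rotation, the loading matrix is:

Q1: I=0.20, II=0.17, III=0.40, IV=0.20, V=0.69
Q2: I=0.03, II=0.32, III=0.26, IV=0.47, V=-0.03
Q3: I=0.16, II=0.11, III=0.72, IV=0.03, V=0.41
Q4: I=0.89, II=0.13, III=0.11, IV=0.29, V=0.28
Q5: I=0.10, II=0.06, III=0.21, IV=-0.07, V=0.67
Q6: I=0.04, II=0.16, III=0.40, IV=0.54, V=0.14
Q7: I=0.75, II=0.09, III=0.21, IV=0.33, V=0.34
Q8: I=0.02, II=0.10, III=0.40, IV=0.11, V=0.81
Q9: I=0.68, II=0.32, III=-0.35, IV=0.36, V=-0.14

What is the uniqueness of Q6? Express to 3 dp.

h² = 0.04² + 0.16² + 0.40² + 0.54² + 0.14² = 0.0016 + 0.0256 + 0.1600 + 0.2916 + 0.0196 = 0.4984
Uniqueness u² = 1 − h² = 1 − 0.4984 = 0.5016

0.502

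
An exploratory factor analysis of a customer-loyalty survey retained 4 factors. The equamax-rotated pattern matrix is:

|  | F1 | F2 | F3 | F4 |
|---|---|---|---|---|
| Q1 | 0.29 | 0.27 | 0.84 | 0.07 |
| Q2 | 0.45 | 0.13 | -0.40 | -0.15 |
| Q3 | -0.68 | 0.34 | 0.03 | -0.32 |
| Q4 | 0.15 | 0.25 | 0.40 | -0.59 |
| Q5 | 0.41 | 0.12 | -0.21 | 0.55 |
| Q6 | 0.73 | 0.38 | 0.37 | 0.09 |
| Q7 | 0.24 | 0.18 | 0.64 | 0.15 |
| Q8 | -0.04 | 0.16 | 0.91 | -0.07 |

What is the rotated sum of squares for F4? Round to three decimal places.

SS loadings for F4 = 0.07² + (-0.15)² + (-0.32)² + (-0.59)² + 0.55² + 0.09² + 0.15² + (-0.07)² = 0.0049 + 0.0225 + 0.1024 + 0.3481 + 0.3025 + 0.0081 + 0.0225 + 0.0049 = 0.8159

0.816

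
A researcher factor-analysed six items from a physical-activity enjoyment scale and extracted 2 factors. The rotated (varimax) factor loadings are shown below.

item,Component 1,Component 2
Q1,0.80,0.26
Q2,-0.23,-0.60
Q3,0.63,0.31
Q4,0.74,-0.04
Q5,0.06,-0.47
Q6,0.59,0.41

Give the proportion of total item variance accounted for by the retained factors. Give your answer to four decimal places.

0.4839

Communalities: 0.7076, 0.4129, 0.4930, 0.5492, 0.2245, 0.5162; Σh² = 2.9034.
Total variance with 6 standardized items is 6, so the solution explains 2.9034/6 = 0.4839.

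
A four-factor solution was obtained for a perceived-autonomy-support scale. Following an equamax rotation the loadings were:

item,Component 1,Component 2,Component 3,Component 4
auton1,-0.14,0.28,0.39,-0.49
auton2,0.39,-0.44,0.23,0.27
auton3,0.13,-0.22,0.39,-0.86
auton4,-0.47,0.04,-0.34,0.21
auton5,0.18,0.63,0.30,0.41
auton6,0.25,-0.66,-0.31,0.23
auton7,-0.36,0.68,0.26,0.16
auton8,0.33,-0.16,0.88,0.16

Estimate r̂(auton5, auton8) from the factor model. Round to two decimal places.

0.29

r̂ = Σ λ_i·λ_j across factors = (0.18)(0.33) + (0.63)(-0.16) + (0.30)(0.88) + (0.41)(0.16)
  = +0.0594 -0.1008 +0.2640 +0.0656 = 0.2882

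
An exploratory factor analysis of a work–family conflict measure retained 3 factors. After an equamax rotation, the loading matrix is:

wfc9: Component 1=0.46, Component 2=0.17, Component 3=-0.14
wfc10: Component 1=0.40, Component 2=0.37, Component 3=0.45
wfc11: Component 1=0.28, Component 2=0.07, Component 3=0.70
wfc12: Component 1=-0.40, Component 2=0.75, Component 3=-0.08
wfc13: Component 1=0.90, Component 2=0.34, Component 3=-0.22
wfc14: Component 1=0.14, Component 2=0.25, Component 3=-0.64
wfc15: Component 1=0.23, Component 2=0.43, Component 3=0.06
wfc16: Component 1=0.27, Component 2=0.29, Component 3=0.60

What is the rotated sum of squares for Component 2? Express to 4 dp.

SS loadings for Component 2 = 0.17² + 0.37² + 0.07² + 0.75² + 0.34² + 0.25² + 0.43² + 0.29² = 0.0289 + 0.1369 + 0.0049 + 0.5625 + 0.1156 + 0.0625 + 0.1849 + 0.0841 = 1.1803

1.1803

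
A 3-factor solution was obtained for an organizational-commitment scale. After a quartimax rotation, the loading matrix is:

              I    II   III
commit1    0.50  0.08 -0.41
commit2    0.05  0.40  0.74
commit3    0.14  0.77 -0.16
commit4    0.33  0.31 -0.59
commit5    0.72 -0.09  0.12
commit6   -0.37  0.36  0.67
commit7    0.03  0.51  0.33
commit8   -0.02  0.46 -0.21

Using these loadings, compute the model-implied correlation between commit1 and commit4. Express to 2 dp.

0.43

r̂ = Σ λ_i·λ_j across factors = (0.50)(0.33) + (0.08)(0.31) + (-0.41)(-0.59)
  = +0.1650 +0.0248 +0.2419 = 0.4317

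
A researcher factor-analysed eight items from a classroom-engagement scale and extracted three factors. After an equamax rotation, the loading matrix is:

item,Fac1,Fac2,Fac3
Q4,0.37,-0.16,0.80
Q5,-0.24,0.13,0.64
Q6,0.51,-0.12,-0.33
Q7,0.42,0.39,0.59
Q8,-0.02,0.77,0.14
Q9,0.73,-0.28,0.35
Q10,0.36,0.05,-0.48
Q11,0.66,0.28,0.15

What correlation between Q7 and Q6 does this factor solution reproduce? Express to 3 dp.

r̂ = Σ λ_i·λ_j across factors = (0.42)(0.51) + (0.39)(-0.12) + (0.59)(-0.33)
  = +0.2142 -0.0468 -0.1947 = -0.0273

-0.027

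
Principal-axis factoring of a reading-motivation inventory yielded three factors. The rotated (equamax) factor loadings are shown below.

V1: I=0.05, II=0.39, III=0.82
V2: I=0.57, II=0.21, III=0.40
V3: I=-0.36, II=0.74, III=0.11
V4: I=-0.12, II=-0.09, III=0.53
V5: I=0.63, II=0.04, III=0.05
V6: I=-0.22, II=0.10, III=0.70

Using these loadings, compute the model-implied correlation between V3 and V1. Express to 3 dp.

r̂ = Σ λ_i·λ_j across factors = (-0.36)(0.05) + (0.74)(0.39) + (0.11)(0.82)
  = -0.0180 +0.2886 +0.0902 = 0.3608

0.361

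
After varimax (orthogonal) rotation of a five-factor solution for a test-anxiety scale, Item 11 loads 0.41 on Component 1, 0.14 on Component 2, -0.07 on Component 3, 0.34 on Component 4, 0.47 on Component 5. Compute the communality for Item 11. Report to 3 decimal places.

0.529

h² = 0.41² + 0.14² + (-0.07)² + 0.34² + 0.47² = 0.1681 + 0.0196 + 0.0049 + 0.1156 + 0.2209 = 0.5291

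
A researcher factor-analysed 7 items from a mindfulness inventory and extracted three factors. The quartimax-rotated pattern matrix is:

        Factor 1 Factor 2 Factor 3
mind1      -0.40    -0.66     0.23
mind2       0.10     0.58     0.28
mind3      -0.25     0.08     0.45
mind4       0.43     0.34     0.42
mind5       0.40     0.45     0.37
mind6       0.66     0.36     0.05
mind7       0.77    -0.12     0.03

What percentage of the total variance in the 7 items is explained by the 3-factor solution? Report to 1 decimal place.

SS loadings by factor: 1.6059, 1.2405, 0.6505; total = 3.4969.
Total variance with 7 standardized items is 7, so the solution explains 3.4969/7 = 0.4996 = 49.96%.

50.0%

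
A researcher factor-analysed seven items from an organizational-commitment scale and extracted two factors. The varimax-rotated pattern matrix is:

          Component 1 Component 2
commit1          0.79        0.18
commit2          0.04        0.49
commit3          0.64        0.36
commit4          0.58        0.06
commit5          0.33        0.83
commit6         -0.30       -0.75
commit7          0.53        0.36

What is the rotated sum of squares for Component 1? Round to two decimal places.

SS loadings for Component 1 = 0.79² + 0.04² + 0.64² + 0.58² + 0.33² + (-0.30)² + 0.53² = 0.6241 + 0.0016 + 0.4096 + 0.3364 + 0.1089 + 0.0900 + 0.2809 = 1.8515

1.85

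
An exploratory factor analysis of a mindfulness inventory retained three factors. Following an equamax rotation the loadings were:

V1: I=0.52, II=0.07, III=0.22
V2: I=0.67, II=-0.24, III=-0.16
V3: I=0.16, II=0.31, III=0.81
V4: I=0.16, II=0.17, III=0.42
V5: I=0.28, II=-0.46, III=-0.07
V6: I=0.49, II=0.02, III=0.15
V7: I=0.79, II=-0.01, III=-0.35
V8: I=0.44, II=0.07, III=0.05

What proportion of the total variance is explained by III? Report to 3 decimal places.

SS loadings for III = 0.22² + (-0.16)² + 0.81² + 0.42² + (-0.07)² + 0.15² + (-0.35)² + 0.05² = 1.0589
Proportion of variance = 1.0589 / 8 = 0.1324.

0.132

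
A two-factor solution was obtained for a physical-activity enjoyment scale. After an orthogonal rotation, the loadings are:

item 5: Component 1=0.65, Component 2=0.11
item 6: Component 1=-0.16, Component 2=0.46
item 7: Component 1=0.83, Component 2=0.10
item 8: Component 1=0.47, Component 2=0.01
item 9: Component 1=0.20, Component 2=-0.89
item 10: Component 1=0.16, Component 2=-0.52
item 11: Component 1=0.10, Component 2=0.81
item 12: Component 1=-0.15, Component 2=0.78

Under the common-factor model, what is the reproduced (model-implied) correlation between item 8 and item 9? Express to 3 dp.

r̂ = Σ λ_i·λ_j across factors = (0.47)(0.20) + (0.01)(-0.89)
  = +0.0940 -0.0089 = 0.0851

0.085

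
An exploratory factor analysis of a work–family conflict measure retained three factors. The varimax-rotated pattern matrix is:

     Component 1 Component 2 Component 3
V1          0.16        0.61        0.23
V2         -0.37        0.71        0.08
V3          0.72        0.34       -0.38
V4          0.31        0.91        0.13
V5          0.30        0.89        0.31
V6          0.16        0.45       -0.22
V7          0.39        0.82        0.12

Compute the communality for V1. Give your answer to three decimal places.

0.451

h² = 0.16² + 0.61² + 0.23² = 0.0256 + 0.3721 + 0.0529 = 0.4506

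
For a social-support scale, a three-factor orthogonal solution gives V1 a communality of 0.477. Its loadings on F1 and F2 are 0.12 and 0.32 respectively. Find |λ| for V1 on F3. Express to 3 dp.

0.600

Under orthogonal rotation h² = Σλ², so λ_F3² = h² − (0.1168) = 0.477 − 0.1168 = 0.3602.
|λ| = √0.3602 = 0.6002.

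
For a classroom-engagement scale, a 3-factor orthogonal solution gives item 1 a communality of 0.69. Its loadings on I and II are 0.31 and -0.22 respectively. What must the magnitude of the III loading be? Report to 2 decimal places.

Under orthogonal rotation h² = Σλ², so λ_III² = h² − (0.1445) = 0.69 − 0.1445 = 0.5455.
|λ| = √0.5455 = 0.7386.

0.74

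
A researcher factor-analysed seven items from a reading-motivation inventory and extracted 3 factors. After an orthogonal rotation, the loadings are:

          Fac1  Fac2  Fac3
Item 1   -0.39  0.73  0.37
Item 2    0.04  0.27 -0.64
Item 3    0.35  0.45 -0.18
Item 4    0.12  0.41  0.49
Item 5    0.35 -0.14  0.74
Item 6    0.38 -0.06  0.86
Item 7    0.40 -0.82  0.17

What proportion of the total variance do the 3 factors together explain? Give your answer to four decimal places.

0.6464

SS loadings by factor: 0.7175, 1.6720, 2.1351; total = 4.5246.
Total variance with 7 standardized items is 7, so the solution explains 4.5246/7 = 0.6464.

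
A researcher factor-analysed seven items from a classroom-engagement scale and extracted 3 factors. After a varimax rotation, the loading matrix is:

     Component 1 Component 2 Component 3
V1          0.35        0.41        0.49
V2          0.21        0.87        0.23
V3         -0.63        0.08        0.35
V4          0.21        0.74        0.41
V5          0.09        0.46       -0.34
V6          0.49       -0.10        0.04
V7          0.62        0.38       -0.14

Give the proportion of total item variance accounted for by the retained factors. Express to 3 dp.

0.544

Communalities: 0.5307, 0.8539, 0.5258, 0.7598, 0.3353, 0.2517, 0.5484; Σh² = 3.8056.
Total variance with 7 standardized items is 7, so the solution explains 3.8056/7 = 0.5437.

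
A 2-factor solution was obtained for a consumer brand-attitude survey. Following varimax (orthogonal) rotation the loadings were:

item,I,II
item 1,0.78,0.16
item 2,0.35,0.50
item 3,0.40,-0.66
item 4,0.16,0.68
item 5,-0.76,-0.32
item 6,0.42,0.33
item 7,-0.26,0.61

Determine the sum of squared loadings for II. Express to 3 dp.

1.757

SS loadings for II = 0.16² + 0.50² + (-0.66)² + 0.68² + (-0.32)² + 0.33² + 0.61² = 0.0256 + 0.2500 + 0.4356 + 0.4624 + 0.1024 + 0.1089 + 0.3721 = 1.7570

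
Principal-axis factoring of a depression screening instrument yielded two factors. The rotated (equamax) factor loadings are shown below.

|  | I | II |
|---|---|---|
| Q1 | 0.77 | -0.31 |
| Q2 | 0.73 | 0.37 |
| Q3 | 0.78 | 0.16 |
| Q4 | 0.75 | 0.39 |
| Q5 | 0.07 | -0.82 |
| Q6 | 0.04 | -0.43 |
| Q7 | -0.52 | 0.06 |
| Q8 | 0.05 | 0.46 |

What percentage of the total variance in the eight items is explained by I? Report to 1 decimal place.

SS loadings for I = 0.77² + 0.73² + 0.78² + 0.75² + 0.07² + 0.04² + (-0.52)² + 0.05² = 2.5761
With 8 standardized items, total variance = 8. Proportion = 2.5761/8 = 0.3220 → 32.20%.

32.2%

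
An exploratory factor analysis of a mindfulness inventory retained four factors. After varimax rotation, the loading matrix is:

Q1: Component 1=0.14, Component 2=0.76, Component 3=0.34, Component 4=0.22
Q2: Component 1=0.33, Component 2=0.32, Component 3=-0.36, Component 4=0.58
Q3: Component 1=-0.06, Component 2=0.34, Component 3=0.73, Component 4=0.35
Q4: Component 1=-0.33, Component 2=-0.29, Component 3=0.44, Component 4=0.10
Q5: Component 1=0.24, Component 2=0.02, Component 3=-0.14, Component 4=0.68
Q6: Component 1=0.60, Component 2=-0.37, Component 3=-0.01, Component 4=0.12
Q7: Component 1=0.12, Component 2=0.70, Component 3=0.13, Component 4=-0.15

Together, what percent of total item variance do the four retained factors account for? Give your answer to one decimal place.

Communalities: 0.7612, 0.6773, 0.7746, 0.3966, 0.5400, 0.5114, 0.5438; Σh² = 4.2049.
Total variance with 7 standardized items is 7, so the solution explains 4.2049/7 = 0.6007 = 60.07%.

60.1%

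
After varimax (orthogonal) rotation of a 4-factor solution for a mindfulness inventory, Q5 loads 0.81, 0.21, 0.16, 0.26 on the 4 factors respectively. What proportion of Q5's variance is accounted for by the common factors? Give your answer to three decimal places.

0.793

h² = 0.81² + 0.21² + 0.16² + 0.26² = 0.6561 + 0.0441 + 0.0256 + 0.0676 = 0.7934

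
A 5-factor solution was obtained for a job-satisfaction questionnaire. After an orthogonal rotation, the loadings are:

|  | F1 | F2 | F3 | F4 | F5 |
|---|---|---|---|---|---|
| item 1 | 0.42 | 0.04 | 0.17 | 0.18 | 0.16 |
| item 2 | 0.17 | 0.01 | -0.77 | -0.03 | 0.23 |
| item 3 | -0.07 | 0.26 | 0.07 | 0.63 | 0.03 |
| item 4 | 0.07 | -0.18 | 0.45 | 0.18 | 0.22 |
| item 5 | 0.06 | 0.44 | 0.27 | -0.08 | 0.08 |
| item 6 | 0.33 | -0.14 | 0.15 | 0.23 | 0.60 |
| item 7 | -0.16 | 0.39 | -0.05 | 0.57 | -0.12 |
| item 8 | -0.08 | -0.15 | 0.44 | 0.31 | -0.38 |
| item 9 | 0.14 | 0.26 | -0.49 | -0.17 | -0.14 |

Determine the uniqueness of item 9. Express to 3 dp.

h² = 0.14² + 0.26² + (-0.49)² + (-0.17)² + (-0.14)² = 0.0196 + 0.0676 + 0.2401 + 0.0289 + 0.0196 = 0.3758
Uniqueness u² = 1 − h² = 1 − 0.3758 = 0.6242

0.624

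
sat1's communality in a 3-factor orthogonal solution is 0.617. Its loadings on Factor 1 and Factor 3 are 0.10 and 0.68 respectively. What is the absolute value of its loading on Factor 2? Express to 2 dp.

0.38

Under orthogonal rotation h² = Σλ², so λ_Factor 2² = h² − (0.4724) = 0.617 − 0.4724 = 0.1446.
|λ| = √0.1446 = 0.3803.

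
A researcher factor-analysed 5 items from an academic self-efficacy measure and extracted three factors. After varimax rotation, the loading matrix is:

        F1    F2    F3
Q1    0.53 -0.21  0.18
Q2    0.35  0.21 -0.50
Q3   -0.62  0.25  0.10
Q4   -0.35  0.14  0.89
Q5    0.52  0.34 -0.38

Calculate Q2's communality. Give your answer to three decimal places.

0.417

h² = 0.35² + 0.21² + (-0.50)² = 0.1225 + 0.0441 + 0.2500 = 0.4166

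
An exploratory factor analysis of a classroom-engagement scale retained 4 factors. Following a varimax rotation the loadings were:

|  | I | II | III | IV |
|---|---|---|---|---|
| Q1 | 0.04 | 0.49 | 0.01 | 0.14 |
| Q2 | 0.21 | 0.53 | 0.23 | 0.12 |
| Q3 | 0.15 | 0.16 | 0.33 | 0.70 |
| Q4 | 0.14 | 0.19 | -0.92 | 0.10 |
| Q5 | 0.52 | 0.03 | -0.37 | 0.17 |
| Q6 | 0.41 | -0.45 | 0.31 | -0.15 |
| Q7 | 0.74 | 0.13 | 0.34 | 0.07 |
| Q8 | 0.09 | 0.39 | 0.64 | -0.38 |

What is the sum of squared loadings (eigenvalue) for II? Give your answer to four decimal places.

SS loadings for II = 0.49² + 0.53² + 0.16² + 0.19² + 0.03² + (-0.45)² + 0.13² + 0.39² = 0.2401 + 0.2809 + 0.0256 + 0.0361 + 0.0009 + 0.2025 + 0.0169 + 0.1521 = 0.9551

0.9551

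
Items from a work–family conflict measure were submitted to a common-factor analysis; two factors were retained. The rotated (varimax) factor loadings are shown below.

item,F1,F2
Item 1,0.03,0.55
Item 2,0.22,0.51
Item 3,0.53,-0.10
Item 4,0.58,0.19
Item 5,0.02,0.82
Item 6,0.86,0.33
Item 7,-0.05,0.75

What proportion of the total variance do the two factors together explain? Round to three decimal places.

Communalities: 0.3034, 0.3085, 0.2909, 0.3725, 0.6728, 0.8485, 0.5650; Σh² = 3.3616.
Total variance with 7 standardized items is 7, so the solution explains 3.3616/7 = 0.4802.

0.480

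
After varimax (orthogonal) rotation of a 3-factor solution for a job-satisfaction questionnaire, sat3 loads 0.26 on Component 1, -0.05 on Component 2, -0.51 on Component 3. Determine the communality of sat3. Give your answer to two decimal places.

0.33

h² = 0.26² + (-0.05)² + (-0.51)² = 0.0676 + 0.0025 + 0.2601 = 0.3302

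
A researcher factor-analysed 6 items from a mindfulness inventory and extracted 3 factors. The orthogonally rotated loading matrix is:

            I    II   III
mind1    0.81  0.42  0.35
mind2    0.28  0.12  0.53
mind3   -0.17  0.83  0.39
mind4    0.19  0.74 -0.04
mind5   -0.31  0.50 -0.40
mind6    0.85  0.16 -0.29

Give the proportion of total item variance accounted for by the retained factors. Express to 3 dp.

Communalities: 0.9550, 0.3737, 0.8699, 0.5853, 0.5061, 0.8322; Σh² = 4.1222.
Total variance with 6 standardized items is 6, so the solution explains 4.1222/6 = 0.6870.

0.687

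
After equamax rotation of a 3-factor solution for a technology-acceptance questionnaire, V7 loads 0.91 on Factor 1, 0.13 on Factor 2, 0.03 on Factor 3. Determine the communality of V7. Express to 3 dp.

h² = 0.91² + 0.13² + 0.03² = 0.8281 + 0.0169 + 0.0009 = 0.8459

0.846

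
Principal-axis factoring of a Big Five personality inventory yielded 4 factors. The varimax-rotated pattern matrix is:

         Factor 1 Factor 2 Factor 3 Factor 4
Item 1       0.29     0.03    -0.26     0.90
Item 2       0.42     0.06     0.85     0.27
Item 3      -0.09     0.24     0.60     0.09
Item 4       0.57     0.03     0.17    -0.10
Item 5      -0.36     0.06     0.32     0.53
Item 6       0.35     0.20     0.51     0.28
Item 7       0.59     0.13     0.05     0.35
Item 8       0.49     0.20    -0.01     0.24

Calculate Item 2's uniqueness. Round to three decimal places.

h² = 0.42² + 0.06² + 0.85² + 0.27² = 0.1764 + 0.0036 + 0.7225 + 0.0729 = 0.9754
Uniqueness u² = 1 − h² = 1 − 0.9754 = 0.0246

0.025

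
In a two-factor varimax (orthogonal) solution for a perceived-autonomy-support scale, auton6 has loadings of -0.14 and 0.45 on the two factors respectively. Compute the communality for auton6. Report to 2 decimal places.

0.22

h² = (-0.14)² + 0.45² = 0.0196 + 0.2025 = 0.2221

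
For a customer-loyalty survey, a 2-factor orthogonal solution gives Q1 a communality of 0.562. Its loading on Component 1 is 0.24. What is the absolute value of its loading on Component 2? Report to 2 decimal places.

0.71

Under orthogonal rotation h² = Σλ², so λ_Component 2² = h² − (0.0576) = 0.562 − 0.0576 = 0.5044.
|λ| = √0.5044 = 0.7102.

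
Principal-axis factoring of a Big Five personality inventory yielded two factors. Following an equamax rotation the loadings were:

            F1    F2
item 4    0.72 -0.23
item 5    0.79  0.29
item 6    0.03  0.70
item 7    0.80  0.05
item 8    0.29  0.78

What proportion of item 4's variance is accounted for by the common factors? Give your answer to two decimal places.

0.57

h² = 0.72² + (-0.23)² = 0.5184 + 0.0529 = 0.5713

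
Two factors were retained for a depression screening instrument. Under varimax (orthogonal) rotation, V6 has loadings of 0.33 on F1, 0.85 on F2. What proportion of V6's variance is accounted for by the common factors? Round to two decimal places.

h² = 0.33² + 0.85² = 0.1089 + 0.7225 = 0.8314

0.83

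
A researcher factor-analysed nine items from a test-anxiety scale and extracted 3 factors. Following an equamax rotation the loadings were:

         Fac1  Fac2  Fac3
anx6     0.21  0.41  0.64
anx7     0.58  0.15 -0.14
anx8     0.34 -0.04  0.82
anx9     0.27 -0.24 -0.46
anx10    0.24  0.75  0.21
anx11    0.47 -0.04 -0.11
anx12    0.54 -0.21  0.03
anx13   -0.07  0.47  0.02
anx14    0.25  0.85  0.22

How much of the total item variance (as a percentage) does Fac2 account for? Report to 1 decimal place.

20.0%

SS loadings for Fac2 = 0.41² + 0.15² + (-0.04)² + (-0.24)² + 0.75² + (-0.04)² + (-0.21)² + 0.47² + 0.85² = 1.8014
With 9 standardized items, total variance = 9. Proportion = 1.8014/9 = 0.2002 → 20.02%.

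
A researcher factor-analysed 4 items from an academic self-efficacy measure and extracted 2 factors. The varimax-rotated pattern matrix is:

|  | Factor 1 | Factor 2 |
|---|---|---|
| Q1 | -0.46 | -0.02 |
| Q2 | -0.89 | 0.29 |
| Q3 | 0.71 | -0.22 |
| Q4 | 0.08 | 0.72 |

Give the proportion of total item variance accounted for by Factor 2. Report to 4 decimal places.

SS loadings for Factor 2 = (-0.02)² + 0.29² + (-0.22)² + 0.72² = 0.6513
Proportion of variance = 0.6513 / 4 = 0.1628.

0.1628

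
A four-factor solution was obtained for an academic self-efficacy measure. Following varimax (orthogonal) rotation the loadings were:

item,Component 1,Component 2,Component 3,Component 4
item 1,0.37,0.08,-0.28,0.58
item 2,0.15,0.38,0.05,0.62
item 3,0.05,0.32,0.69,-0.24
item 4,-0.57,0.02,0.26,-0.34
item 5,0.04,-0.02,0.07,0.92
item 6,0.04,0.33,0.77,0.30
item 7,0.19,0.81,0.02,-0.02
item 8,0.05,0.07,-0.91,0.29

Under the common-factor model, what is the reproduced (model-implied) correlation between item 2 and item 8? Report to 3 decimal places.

0.168

r̂ = Σ λ_i·λ_j across factors = (0.15)(0.05) + (0.38)(0.07) + (0.05)(-0.91) + (0.62)(0.29)
  = +0.0075 +0.0266 -0.0455 +0.1798 = 0.1684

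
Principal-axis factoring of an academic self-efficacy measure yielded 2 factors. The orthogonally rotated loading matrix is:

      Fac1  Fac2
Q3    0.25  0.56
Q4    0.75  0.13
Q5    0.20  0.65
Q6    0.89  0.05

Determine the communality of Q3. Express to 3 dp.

0.376

h² = 0.25² + 0.56² = 0.0625 + 0.3136 = 0.3761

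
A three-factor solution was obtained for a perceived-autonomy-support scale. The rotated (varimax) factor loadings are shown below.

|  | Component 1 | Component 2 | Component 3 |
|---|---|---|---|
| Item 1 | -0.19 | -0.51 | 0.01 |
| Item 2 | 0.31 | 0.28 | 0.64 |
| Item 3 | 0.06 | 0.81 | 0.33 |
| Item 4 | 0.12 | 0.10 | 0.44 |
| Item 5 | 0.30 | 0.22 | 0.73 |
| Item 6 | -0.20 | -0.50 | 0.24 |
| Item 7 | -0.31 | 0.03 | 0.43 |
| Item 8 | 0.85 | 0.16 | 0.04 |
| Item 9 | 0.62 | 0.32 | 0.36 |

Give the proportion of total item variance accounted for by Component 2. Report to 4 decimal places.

0.1591

SS loadings for Component 2 = (-0.51)² + 0.28² + 0.81² + 0.10² + 0.22² + (-0.50)² + 0.03² + 0.16² + 0.32² = 1.4319
Proportion of variance = 1.4319 / 9 = 0.1591.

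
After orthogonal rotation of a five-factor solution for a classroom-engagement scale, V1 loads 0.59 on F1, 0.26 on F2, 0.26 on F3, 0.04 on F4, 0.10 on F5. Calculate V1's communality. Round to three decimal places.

h² = 0.59² + 0.26² + 0.26² + 0.04² + 0.10² = 0.3481 + 0.0676 + 0.0676 + 0.0016 + 0.0100 = 0.4949

0.495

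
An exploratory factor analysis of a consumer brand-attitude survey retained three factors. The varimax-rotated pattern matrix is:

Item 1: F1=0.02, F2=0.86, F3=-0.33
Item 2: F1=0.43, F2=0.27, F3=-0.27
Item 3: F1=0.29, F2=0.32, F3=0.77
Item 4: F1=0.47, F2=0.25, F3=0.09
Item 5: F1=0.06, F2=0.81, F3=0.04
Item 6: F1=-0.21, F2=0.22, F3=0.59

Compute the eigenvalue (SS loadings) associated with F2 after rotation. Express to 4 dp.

1.6819

SS loadings for F2 = 0.86² + 0.27² + 0.32² + 0.25² + 0.81² + 0.22² = 0.7396 + 0.0729 + 0.1024 + 0.0625 + 0.6561 + 0.0484 = 1.6819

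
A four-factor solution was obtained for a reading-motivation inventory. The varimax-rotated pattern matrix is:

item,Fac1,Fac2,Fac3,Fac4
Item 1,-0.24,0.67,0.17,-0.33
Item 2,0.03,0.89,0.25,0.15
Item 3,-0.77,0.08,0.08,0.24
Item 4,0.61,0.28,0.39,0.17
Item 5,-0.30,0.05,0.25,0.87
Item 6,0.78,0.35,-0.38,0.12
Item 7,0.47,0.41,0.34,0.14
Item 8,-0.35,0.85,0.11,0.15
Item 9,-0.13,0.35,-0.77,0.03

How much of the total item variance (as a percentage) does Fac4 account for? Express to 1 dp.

SS loadings for Fac4 = (-0.33)² + 0.15² + 0.24² + 0.17² + 0.87² + 0.12² + 0.14² + 0.15² + 0.03² = 1.0322
With 9 standardized items, total variance = 9. Proportion = 1.0322/9 = 0.1147 → 11.47%.

11.5%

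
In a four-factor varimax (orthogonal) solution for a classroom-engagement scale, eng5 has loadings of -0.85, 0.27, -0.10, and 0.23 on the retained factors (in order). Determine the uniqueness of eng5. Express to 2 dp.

0.14

h² = (-0.85)² + 0.27² + (-0.10)² + 0.23² = 0.7225 + 0.0729 + 0.0100 + 0.0529 = 0.8583
Uniqueness u² = 1 − h² = 1 − 0.8583 = 0.1417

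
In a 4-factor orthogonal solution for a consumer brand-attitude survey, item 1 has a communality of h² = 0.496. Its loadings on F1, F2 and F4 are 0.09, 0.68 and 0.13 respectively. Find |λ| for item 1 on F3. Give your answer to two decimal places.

Under orthogonal rotation h² = Σλ², so λ_F3² = h² − (0.4874) = 0.496 − 0.4874 = 0.0086.
|λ| = √0.0086 = 0.0927.

0.09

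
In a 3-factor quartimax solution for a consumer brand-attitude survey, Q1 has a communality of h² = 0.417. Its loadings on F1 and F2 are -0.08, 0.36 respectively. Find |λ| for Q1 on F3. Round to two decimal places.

Under orthogonal rotation h² = Σλ², so λ_F3² = h² − (0.1360) = 0.417 − 0.1360 = 0.2810.
|λ| = √0.2810 = 0.5301.

0.53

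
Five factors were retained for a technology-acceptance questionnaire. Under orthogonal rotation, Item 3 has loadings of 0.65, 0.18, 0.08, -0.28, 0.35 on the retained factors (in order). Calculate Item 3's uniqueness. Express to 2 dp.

h² = 0.65² + 0.18² + 0.08² + (-0.28)² + 0.35² = 0.4225 + 0.0324 + 0.0064 + 0.0784 + 0.1225 = 0.6622
Uniqueness u² = 1 − h² = 1 − 0.6622 = 0.3378

0.34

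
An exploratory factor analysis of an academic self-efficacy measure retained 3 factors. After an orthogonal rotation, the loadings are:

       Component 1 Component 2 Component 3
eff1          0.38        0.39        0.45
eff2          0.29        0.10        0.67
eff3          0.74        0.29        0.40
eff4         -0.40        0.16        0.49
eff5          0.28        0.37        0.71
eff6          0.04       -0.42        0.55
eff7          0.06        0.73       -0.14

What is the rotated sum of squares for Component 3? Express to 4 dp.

SS loadings for Component 3 = 0.45² + 0.67² + 0.40² + 0.49² + 0.71² + 0.55² + (-0.14)² = 0.2025 + 0.4489 + 0.1600 + 0.2401 + 0.5041 + 0.3025 + 0.0196 = 1.8777

1.8777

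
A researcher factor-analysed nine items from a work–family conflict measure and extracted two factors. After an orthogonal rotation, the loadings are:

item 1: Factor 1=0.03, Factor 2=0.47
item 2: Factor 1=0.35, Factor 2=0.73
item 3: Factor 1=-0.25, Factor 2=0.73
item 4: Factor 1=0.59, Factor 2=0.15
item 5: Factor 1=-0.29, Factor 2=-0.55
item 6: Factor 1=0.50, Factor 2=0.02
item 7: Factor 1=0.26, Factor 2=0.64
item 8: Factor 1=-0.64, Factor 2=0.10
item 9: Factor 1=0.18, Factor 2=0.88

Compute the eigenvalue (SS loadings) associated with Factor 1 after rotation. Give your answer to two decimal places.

SS loadings for Factor 1 = 0.03² + 0.35² + (-0.25)² + 0.59² + (-0.29)² + 0.50² + 0.26² + (-0.64)² + 0.18² = 0.0009 + 0.1225 + 0.0625 + 0.3481 + 0.0841 + 0.2500 + 0.0676 + 0.4096 + 0.0324 = 1.3777

1.38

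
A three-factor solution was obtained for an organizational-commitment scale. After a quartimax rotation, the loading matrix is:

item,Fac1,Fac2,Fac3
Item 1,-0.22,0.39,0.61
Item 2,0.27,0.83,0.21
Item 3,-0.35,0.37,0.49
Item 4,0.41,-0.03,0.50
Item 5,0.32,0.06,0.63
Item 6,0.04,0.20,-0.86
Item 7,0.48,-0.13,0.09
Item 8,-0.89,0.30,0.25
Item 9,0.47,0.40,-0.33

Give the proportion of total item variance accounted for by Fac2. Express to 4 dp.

0.1433

SS loadings for Fac2 = 0.39² + 0.83² + 0.37² + (-0.03)² + 0.06² + 0.20² + (-0.13)² + 0.30² + 0.40² = 1.2893
Proportion of variance = 1.2893 / 9 = 0.1433.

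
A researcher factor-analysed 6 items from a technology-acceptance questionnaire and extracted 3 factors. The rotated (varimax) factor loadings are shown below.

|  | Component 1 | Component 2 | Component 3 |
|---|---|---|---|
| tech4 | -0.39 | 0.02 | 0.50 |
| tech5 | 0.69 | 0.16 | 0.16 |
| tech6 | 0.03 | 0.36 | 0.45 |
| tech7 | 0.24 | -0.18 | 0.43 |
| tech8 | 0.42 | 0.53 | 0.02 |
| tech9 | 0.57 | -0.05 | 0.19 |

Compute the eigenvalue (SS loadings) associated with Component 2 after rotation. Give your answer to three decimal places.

SS loadings for Component 2 = 0.02² + 0.16² + 0.36² + (-0.18)² + 0.53² + (-0.05)² = 0.0004 + 0.0256 + 0.1296 + 0.0324 + 0.2809 + 0.0025 = 0.4714

0.471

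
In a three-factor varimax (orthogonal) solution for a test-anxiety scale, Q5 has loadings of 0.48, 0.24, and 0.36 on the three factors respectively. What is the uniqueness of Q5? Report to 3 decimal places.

h² = 0.48² + 0.24² + 0.36² = 0.2304 + 0.0576 + 0.1296 = 0.4176
Uniqueness u² = 1 − h² = 1 − 0.4176 = 0.5824

0.582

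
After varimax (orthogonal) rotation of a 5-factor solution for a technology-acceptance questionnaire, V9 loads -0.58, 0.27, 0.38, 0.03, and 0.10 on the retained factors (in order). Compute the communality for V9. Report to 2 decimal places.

0.56

h² = (-0.58)² + 0.27² + 0.38² + 0.03² + 0.10² = 0.3364 + 0.0729 + 0.1444 + 0.0009 + 0.0100 = 0.5646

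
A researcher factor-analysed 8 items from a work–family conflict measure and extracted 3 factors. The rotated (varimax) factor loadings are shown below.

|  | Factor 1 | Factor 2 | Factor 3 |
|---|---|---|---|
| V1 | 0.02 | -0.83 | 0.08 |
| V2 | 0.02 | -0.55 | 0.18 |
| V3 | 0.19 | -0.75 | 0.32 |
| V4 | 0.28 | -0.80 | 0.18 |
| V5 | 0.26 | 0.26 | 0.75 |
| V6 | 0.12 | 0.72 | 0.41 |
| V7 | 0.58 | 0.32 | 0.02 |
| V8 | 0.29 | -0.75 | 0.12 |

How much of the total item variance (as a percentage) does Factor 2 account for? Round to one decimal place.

43.1%

SS loadings for Factor 2 = (-0.83)² + (-0.55)² + (-0.75)² + (-0.80)² + 0.26² + 0.72² + 0.32² + (-0.75)² = 3.4448
With 8 standardized items, total variance = 8. Proportion = 3.4448/8 = 0.4306 → 43.06%.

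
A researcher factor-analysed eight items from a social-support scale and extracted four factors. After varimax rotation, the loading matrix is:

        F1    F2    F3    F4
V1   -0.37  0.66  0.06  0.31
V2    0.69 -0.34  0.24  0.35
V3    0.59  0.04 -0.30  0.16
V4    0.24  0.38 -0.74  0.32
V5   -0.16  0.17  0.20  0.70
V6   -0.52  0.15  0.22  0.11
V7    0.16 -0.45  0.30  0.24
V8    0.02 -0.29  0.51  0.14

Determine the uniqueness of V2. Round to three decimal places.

0.228

h² = 0.69² + (-0.34)² + 0.24² + 0.35² = 0.4761 + 0.1156 + 0.0576 + 0.1225 = 0.7718
Uniqueness u² = 1 − h² = 1 − 0.7718 = 0.2282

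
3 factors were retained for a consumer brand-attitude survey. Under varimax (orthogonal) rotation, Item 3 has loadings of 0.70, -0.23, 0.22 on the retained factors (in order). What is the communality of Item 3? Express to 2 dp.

h² = 0.70² + (-0.23)² + 0.22² = 0.4900 + 0.0529 + 0.0484 = 0.5913

0.59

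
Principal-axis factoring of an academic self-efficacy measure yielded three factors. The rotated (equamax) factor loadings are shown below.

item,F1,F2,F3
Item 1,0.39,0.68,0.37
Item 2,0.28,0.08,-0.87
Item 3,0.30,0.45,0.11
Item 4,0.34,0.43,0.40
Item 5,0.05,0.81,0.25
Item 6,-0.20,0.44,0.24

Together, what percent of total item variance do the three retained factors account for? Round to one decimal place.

SS loadings by factor: 0.4786, 1.7059, 1.1860; total = 3.3705.
Total variance with 6 standardized items is 6, so the solution explains 3.3705/6 = 0.5618 = 56.18%.

56.2%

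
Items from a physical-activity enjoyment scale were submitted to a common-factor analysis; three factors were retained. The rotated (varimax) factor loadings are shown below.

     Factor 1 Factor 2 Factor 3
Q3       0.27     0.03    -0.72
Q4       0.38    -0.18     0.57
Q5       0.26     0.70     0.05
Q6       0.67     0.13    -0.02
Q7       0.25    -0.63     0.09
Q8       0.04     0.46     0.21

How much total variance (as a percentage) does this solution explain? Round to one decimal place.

SS loadings by factor: 0.7979, 1.1487, 0.8984; total = 2.8450.
Total variance with 6 standardized items is 6, so the solution explains 2.8450/6 = 0.4742 = 47.42%.

47.4%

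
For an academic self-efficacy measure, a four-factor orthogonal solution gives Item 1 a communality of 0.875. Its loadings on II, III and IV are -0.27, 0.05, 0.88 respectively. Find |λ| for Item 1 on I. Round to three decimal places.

Under orthogonal rotation h² = Σλ², so λ_I² = h² − (0.8498) = 0.875 − 0.8498 = 0.0252.
|λ| = √0.0252 = 0.1587.

0.159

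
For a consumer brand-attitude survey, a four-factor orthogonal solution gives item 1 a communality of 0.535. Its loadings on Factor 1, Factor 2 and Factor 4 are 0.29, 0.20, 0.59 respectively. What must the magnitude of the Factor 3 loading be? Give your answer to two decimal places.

Under orthogonal rotation h² = Σλ², so λ_Factor 3² = h² − (0.4722) = 0.535 − 0.4722 = 0.0628.
|λ| = √0.0628 = 0.2506.

0.25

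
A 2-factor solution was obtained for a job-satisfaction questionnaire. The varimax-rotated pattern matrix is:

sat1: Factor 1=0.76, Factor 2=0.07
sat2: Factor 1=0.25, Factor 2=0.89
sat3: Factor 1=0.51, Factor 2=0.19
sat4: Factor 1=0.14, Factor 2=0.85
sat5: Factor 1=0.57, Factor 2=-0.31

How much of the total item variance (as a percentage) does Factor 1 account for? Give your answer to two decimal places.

24.89%

SS loadings for Factor 1 = 0.76² + 0.25² + 0.51² + 0.14² + 0.57² = 1.2447
With 5 standardized items, total variance = 5. Proportion = 1.2447/5 = 0.2489 → 24.89%.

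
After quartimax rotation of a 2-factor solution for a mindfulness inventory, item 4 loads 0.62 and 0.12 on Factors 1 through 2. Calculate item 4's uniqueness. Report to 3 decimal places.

0.601

h² = 0.62² + 0.12² = 0.3844 + 0.0144 = 0.3988
Uniqueness u² = 1 − h² = 1 − 0.3988 = 0.6012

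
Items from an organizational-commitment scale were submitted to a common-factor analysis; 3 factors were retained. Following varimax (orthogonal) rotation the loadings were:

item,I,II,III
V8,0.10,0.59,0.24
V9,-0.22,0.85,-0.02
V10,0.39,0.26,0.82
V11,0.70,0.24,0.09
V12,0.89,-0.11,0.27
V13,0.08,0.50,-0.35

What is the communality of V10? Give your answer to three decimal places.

0.892

h² = 0.39² + 0.26² + 0.82² = 0.1521 + 0.0676 + 0.6724 = 0.8921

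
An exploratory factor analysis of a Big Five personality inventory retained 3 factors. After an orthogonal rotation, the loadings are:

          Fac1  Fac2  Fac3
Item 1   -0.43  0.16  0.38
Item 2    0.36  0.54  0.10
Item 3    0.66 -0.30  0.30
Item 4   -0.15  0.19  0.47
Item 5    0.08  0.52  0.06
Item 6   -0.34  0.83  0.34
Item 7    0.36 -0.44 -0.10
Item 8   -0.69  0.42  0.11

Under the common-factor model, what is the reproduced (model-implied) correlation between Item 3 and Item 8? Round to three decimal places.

r̂ = Σ λ_i·λ_j across factors = (0.66)(-0.69) + (-0.30)(0.42) + (0.30)(0.11)
  = -0.4554 -0.1260 +0.0330 = -0.5484

-0.548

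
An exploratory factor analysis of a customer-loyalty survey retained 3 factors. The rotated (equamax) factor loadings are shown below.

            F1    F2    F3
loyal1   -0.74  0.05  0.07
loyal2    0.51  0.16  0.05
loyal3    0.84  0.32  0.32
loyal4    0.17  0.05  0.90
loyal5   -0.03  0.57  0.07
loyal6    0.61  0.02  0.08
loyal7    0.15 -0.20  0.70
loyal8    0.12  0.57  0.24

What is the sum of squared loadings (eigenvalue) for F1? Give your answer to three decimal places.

SS loadings for F1 = (-0.74)² + 0.51² + 0.84² + 0.17² + (-0.03)² + 0.61² + 0.15² + 0.12² = 0.5476 + 0.2601 + 0.7056 + 0.0289 + 0.0009 + 0.3721 + 0.0225 + 0.0144 = 1.9521

1.952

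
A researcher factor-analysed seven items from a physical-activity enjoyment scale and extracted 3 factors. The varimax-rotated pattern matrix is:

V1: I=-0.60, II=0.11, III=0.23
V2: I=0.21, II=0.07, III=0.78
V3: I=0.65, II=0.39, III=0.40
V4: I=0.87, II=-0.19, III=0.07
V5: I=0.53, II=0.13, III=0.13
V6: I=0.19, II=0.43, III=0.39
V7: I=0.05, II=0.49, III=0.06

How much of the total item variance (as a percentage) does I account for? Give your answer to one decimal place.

SS loadings for I = (-0.60)² + 0.21² + 0.65² + 0.87² + 0.53² + 0.19² + 0.05² = 1.9030
With 7 standardized items, total variance = 7. Proportion = 1.9030/7 = 0.2719 → 27.19%.

27.2%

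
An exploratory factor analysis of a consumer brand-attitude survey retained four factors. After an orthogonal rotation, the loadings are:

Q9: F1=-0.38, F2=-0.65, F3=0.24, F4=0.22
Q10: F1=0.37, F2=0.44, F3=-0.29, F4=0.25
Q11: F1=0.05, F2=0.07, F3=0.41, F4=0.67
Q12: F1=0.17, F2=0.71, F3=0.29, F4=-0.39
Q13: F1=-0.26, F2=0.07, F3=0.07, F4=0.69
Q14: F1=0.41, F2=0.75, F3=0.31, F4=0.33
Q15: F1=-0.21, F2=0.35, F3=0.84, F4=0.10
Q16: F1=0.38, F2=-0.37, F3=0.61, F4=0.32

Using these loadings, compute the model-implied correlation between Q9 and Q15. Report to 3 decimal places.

r̂ = Σ λ_i·λ_j across factors = (-0.38)(-0.21) + (-0.65)(0.35) + (0.24)(0.84) + (0.22)(0.10)
  = +0.0798 -0.2275 +0.2016 +0.0220 = 0.0759

0.076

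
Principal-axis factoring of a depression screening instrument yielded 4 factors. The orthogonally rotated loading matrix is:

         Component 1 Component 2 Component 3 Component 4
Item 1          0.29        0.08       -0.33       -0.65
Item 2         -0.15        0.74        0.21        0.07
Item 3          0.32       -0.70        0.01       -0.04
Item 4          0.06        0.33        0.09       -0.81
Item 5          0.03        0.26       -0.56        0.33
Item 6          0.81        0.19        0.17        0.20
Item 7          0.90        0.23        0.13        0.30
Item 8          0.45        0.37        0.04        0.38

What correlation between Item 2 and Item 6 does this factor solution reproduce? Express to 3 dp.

0.069

r̂ = Σ λ_i·λ_j across factors = (-0.15)(0.81) + (0.74)(0.19) + (0.21)(0.17) + (0.07)(0.20)
  = -0.1215 +0.1406 +0.0357 +0.0140 = 0.0688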